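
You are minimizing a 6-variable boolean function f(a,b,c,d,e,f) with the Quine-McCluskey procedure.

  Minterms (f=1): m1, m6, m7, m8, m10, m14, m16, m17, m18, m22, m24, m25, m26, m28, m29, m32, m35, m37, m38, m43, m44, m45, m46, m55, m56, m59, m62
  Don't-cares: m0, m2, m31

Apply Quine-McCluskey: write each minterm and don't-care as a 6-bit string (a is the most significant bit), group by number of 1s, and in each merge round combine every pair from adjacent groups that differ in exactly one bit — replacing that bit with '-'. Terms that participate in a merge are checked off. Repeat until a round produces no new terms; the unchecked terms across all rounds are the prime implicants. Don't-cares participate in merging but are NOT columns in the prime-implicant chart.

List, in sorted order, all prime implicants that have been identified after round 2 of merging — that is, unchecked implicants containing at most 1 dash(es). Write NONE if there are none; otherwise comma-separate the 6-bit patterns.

-00000, -11000, 00011-, 0111-1, 1-1011, 1-1110, 10-011, 10-101, 1011-0, 10110-, 110111

[col 0] 000000*, 000001*, 000010*, 000110*, 000111*, 001000*, 001010*, 001110*, 010000*, 010001*, 010010*, 010110*, 011000*, 011001*, 011010*, 011100*, 011101*, 011111*, 100000*, 100011*, 100101*, 100110*, 101011*, 101100*, 101101*, 101110*, 110111, 111000*, 111011*, 111110*
[col 1] -00000, -00110*, -01110*, -11000, 0-0000*, 0-0001*, 0-0010*, 0-0110*, 0-1000*, 0-1010*, 00-000*, 00-010*, 00-110*, 000-10*, 0000-0*, 00000-*, 00011-, 001-10*, 0010-0*, 01-000*, 01-001*, 01-010*, 010-10*, 0100-0*, 01000-*, 011-00*, 011-01*, 0110-0*, 01100-*, 0111-1, 01110-*, 1-1011, 1-1110, 10-011, 10-101, 10-110*, 1011-0, 10110-
[col 2] -0-110, 0--000*, 0--010*, 0-0-10, 0-00-0*, 0-000-, 0-10-0*, 00--10, 00-0-0*, 01-0-0*, 01-00-, 011-0-
[col 3] 0--0-0
Prime implicants: -0-110, -00000, -11000, 0--0-0, 0-0-10, 0-000-, 00--10, 00011-, 01-00-, 011-0-, 0111-1, 1-1011, 1-1110, 10-011, 10-101, 1011-0, 10110-, 110111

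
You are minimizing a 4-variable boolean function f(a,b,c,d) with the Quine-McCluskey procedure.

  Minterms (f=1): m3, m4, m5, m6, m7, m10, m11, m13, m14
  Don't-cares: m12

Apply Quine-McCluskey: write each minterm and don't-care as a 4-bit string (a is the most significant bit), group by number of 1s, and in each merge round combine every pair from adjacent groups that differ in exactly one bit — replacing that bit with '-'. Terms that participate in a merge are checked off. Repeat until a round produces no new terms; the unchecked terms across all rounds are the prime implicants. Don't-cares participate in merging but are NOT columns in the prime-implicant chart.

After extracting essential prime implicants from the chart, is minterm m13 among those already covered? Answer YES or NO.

YES

[col 0] 0011*, 0100*, 0101*, 0110*, 0111*, 1010*, 1011*, 1100*, 1101*, 1110*
[col 1] -011, -100*, -101*, -110*, 0-11, 01-0*, 01-1*, 010-*, 011-*, 1-10, 101-, 11-0*, 110-*
[col 2] -1-0, -10-, 01--
Prime implicants: -011, -1-0, -10-, 0-11, 01--, 1-10, 101-
PI chart (minterm → PIs covering it):
  3 | -011,0-11
  4 | -1-0,-10-,01--
  5 | -10-,01--
  6 | -1-0,01--
  7 | 0-11,01--
  10 | 1-10,101-
  11 | -011,101-
  13 | -10-  (sole → essential)
  14 | -1-0,1-10
Essential prime implicants: -10-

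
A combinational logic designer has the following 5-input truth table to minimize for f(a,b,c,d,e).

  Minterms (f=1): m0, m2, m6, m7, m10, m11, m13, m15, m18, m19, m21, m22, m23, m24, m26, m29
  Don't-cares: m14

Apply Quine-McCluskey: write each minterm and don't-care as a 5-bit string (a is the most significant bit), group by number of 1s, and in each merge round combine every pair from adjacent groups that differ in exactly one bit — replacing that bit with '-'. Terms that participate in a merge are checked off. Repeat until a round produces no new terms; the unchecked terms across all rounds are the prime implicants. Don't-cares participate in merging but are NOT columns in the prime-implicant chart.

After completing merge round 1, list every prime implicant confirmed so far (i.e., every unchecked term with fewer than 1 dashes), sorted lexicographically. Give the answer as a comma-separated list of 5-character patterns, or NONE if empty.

NONE

Round 0: 00000✓ 00010✓ 00110✓ 00111✓ 01010✓ 01011✓ 01101✓ 01110✓ 01111✓ 10010✓ 10011✓ 10101✓ 10110✓ 10111✓ 11000✓ 11010✓ 11101✓
Round 1: -0010✓ -0110✓ -0111✓ -1010✓ -1101 0-010✓ 0-110✓ 0-111✓ 00-10✓ 000-0 0011-✓ 01-10✓ 01-11✓ 0101-✓ 011-1 0111-✓ 1-010✓ 1-101 10-10✓ 10-11✓ 1001-✓ 101-1 1011-✓ 110-0
Round 2: --010 -0-10 -011- 0--10 0-11- 01-1- 10-1-
PIs = {--010, -0-10, -011-, -1101, 0--10, 0-11-, 000-0, 01-1-, 011-1, 1-101, 10-1-, 101-1, 110-0}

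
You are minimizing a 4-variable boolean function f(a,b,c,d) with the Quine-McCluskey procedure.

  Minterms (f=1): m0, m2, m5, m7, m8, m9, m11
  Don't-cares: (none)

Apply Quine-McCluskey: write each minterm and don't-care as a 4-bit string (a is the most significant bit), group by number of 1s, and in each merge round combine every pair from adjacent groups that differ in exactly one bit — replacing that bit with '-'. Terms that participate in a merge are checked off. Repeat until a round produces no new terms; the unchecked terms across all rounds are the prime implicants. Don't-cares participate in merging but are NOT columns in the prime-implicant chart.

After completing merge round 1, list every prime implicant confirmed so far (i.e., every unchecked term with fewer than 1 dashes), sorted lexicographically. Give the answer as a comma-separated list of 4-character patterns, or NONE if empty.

size-2^0 implicants → 0000(✓)  0010(✓)  0101(✓)  0111(✓)  1000(✓)  1001(✓)  1011(✓)
size-2^1 implicants → -000  00-0  01-1  10-1  100-
Unchecked terms (primes): -000, 00-0, 01-1, 10-1, 100-

NONE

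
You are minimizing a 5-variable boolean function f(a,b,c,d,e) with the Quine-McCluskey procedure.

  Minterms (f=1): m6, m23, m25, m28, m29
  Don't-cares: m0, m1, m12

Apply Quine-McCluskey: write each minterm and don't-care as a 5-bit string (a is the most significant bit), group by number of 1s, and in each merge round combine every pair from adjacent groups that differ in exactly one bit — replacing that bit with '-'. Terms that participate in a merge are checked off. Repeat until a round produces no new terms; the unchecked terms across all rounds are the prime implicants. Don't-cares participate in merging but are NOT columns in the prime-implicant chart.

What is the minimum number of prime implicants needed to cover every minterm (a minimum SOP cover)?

[col 0] 00000*, 00001*, 00110, 01100*, 10111, 11001*, 11100*, 11101*
[col 1] -1100, 0000-, 11-01, 1110-
Prime implicants: -1100, 0000-, 00110, 10111, 11-01, 1110-
PI chart (minterm → PIs covering it):
  6 | 00110  (sole → essential)
  23 | 10111  (sole → essential)
  25 | 11-01  (sole → essential)
  28 | -1100,1110-
  29 | 11-01,1110-
Essential prime implicants: 00110, 10111, 11-01
Petrick residual → -1100
Minimum SOP uses 4 PIs: bcd'e' + a'b'cde' + ab'cde + abd'e

4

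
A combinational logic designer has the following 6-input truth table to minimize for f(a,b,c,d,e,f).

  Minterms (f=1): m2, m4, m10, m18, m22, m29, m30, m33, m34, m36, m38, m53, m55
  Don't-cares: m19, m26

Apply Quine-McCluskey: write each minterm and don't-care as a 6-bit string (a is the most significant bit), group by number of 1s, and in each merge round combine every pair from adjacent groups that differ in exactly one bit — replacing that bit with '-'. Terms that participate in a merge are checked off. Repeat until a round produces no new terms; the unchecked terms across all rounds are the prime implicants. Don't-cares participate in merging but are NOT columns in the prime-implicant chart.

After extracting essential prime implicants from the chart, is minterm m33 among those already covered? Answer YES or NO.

Round 0: 000010✓ 000100✓ 001010✓ 010010✓ 010011✓ 010110✓ 011010✓ 011101 011110✓ 100001 100010✓ 100100✓ 100110✓ 110101✓ 110111✓
Round 1: -00010 -00100 0-0010✓ 0-1010✓ 00-010✓ 01-010✓ 01-110✓ 010-10✓ 01001- 011-10✓ 100-10 1001-0 1101-1
Round 2: 0--010 01--10
PIs = {-00010, -00100, 0--010, 01--10, 01001-, 011101, 100-10, 100001, 1001-0, 1101-1}
Coverage chart:
  m2: -00010,0--010
  m4: -00100 ←essential
  m10: 0--010 ←essential
  m18: 0--010,01--10,01001-
  m22: 01--10 ←essential
  m29: 011101 ←essential
  m30: 01--10 ←essential
  m33: 100001 ←essential
  m34: -00010,100-10
  m36: -00100,1001-0
  m38: 100-10,1001-0
  m53: 1101-1 ←essential
  m55: 1101-1 ←essential
Essential: -00100, 0--010, 01--10, 011101, 100001, 1101-1

YES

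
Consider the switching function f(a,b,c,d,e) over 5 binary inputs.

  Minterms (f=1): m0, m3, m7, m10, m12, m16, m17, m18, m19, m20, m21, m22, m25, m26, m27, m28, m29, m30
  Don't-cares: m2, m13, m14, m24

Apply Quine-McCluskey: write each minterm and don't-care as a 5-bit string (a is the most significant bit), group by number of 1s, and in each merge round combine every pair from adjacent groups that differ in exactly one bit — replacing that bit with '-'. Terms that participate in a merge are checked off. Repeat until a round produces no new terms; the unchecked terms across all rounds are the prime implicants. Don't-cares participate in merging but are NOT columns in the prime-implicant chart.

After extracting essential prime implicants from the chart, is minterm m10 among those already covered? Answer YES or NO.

NO

[col 0] 00000*, 00010*, 00011*, 00111*, 01010*, 01100*, 01101*, 01110*, 10000*, 10001*, 10010*, 10011*, 10100*, 10101*, 10110*, 11000*, 11001*, 11010*, 11011*, 11100*, 11101*, 11110*
[col 1] -0000*, -0010*, -0011*, -1010*, -1100*, -1101*, -1110*, 0-010*, 00-11, 000-0*, 0001-*, 01-10*, 011-0*, 0110-*, 1-000*, 1-001*, 1-010*, 1-011*, 1-100*, 1-101*, 1-110*, 10-00*, 10-01*, 10-10*, 100-0*, 100-1*, 1000-*, 1001-*, 101-0*, 1010-*, 11-00*, 11-01*, 11-10*, 110-0*, 110-1*, 1100-*, 1101-*, 111-0*, 1110-*
[col 2] --010, -00-0, -001-, -1-10, -11-0, -110-, 1--00*, 1--01*, 1--10*, 1-0-0*, 1-0-1*, 1-00-*, 1-01-*, 1-1-0*, 1-10-*, 10--0*, 10-0-*, 100--*, 11--0*, 11-0-*, 110--*
[col 3] 1---0, 1--0-, 1-0--
Prime implicants: --010, -00-0, -001-, -1-10, -11-0, -110-, 00-11, 1---0, 1--0-, 1-0--
PI chart (minterm → PIs covering it):
  0 | -00-0  (sole → essential)
  3 | -001-,00-11
  7 | 00-11  (sole → essential)
  10 | --010,-1-10
  12 | -11-0,-110-
  16 | -00-0,1---0,1--0-,1-0--
  17 | 1--0-,1-0--
  18 | --010,-00-0,-001-,1---0,1-0--
  19 | -001-,1-0--
  20 | 1---0,1--0-
  21 | 1--0-  (sole → essential)
  22 | 1---0  (sole → essential)
  25 | 1--0-,1-0--
  26 | --010,-1-10,1---0,1-0--
  27 | 1-0--  (sole → essential)
  28 | -11-0,-110-,1---0,1--0-
  29 | -110-,1--0-
  30 | -1-10,-11-0,1---0
Essential prime implicants: -00-0, 00-11, 1---0, 1--0-, 1-0--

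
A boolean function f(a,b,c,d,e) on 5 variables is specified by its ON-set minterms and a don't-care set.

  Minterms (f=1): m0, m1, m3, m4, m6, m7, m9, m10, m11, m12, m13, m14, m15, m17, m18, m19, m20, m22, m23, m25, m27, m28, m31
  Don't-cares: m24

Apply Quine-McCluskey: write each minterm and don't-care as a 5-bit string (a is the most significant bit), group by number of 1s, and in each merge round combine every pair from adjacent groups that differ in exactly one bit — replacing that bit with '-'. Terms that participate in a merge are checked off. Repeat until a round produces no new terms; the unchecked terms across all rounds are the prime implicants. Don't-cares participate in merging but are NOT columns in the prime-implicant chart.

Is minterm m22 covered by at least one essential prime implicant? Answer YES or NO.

YES

[col 0] 00000*, 00001*, 00011*, 00100*, 00110*, 00111*, 01001*, 01010*, 01011*, 01100*, 01101*, 01110*, 01111*, 10001*, 10010*, 10011*, 10100*, 10110*, 10111*, 11000*, 11001*, 11011*, 11100*, 11111*
[col 1] -0001*, -0011*, -0100*, -0110*, -0111*, -1001*, -1011*, -1100*, -1111*, 0-001*, 0-011*, 0-100*, 0-110*, 0-111*, 00-00, 00-11*, 000-1*, 0000-, 001-0*, 0011-*, 01-01*, 01-10*, 01-11*, 010-1*, 0101-*, 011-0*, 011-1*, 0110-*, 0111-*, 1-001*, 1-011*, 1-100*, 1-111*, 10-10*, 10-11*, 100-1*, 1001-*, 101-0*, 1011-*, 11-00, 11-11*, 110-1*, 1100-
[col 2] --001*, --011*, --100, --111*, -0-11*, -00-1*, -01-0, -011-, -1-11*, -10-1*, 0--11*, 0-0-1*, 0-1-0, 0-11-, 01--1, 01-1-, 011--, 1--11*, 1-0-1*, 10-1-
[col 3] ---11, --0-1
Prime implicants: ---11, --0-1, --100, -01-0, -011-, 0-1-0, 0-11-, 00-00, 0000-, 01--1, 01-1-, 011--, 10-1-, 11-00, 1100-
PI chart (minterm → PIs covering it):
  0 | 00-00,0000-
  1 | --0-1,0000-
  3 | ---11,--0-1
  4 | --100,-01-0,0-1-0,00-00
  6 | -01-0,-011-,0-1-0,0-11-
  7 | ---11,-011-,0-11-
  9 | --0-1,01--1
  10 | 01-1-  (sole → essential)
  11 | ---11,--0-1,01--1,01-1-
  12 | --100,0-1-0,011--
  13 | 01--1,011--
  14 | 0-1-0,0-11-,01-1-,011--
  15 | ---11,0-11-,01--1,01-1-,011--
  17 | --0-1  (sole → essential)
  18 | 10-1-  (sole → essential)
  19 | ---11,--0-1,10-1-
  20 | --100,-01-0
  22 | -01-0,-011-,10-1-
  23 | ---11,-011-,10-1-
  25 | --0-1,1100-
  27 | ---11,--0-1
  28 | --100,11-00
  31 | ---11  (sole → essential)
Essential prime implicants: ---11, --0-1, 01-1-, 10-1-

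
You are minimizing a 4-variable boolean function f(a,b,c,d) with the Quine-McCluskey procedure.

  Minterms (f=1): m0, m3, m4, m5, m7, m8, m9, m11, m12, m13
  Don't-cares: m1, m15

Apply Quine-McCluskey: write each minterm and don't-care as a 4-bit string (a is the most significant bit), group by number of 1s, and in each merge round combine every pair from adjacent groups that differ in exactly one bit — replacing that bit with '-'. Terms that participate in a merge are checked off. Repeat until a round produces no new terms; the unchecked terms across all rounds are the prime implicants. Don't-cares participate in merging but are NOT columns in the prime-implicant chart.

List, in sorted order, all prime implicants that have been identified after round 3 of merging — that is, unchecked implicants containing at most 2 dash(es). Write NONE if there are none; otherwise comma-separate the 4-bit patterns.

size-2^0 implicants → 0000(✓)  0001(✓)  0011(✓)  0100(✓)  0101(✓)  0111(✓)  1000(✓)  1001(✓)  1011(✓)  1100(✓)  1101(✓)  1111(✓)
size-2^1 implicants → -000(✓)  -001(✓)  -011(✓)  -100(✓)  -101(✓)  -111(✓)  0-00(✓)  0-01(✓)  0-11(✓)  00-1(✓)  000-(✓)  01-1(✓)  010-(✓)  1-00(✓)  1-01(✓)  1-11(✓)  10-1(✓)  100-(✓)  11-1(✓)  110-(✓)
size-2^2 implicants → --00(✓)  --01(✓)  --11(✓)  -0-1(✓)  -00-(✓)  -1-1(✓)  -10-(✓)  0--1(✓)  0-0-(✓)  1--1(✓)  1-0-(✓)
size-2^3 implicants → ---1  --0-
Unchecked terms (primes): ---1, --0-

NONE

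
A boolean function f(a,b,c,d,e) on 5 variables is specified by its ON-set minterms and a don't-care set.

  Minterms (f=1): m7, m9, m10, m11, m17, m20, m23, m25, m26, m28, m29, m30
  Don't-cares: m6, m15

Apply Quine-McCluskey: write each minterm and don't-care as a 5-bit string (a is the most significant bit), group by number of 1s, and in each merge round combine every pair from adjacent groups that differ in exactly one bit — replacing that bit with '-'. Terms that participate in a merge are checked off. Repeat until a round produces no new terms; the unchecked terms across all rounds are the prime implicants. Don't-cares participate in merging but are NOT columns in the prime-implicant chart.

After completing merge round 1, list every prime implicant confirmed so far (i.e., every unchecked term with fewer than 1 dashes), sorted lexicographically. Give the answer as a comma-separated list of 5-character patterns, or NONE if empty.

NONE

Round 0: 00110✓ 00111✓ 01001✓ 01010✓ 01011✓ 01111✓ 10001✓ 10100✓ 10111✓ 11001✓ 11010✓ 11100✓ 11101✓ 11110✓
Round 1: -0111 -1001 -1010 0-111 0011- 01-11 010-1 0101- 1-001 1-100 11-01 11-10 111-0 1110-
PIs = {-0111, -1001, -1010, 0-111, 0011-, 01-11, 010-1, 0101-, 1-001, 1-100, 11-01, 11-10, 111-0, 1110-}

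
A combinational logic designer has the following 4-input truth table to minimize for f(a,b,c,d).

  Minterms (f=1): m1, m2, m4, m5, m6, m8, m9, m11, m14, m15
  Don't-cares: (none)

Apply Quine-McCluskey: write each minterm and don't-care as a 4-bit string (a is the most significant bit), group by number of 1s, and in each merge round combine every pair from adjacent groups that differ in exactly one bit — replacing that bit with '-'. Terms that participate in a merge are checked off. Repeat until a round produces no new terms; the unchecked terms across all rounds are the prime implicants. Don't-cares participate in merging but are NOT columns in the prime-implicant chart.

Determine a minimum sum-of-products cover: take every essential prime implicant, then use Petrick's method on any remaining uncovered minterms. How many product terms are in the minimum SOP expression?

6

Round 0: 0001✓ 0010✓ 0100✓ 0101✓ 0110✓ 1000✓ 1001✓ 1011✓ 1110✓ 1111✓
Round 1: -001 -110 0-01 0-10 01-0 010- 1-11 10-1 100- 111-
PIs = {-001, -110, 0-01, 0-10, 01-0, 010-, 1-11, 10-1, 100-, 111-}
Coverage chart:
  m1: -001,0-01
  m2: 0-10 ←essential
  m4: 01-0,010-
  m5: 0-01,010-
  m6: -110,0-10,01-0
  m8: 100- ←essential
  m9: -001,10-1,100-
  m11: 1-11,10-1
  m14: -110,111-
  m15: 1-11,111-
Essential: 0-10, 100-
Petrick residual → -001, -110, 010-, 1-11
Min cover (6 terms): b'c'd + bcd' + a'cd' + a'bc' + acd + ab'c'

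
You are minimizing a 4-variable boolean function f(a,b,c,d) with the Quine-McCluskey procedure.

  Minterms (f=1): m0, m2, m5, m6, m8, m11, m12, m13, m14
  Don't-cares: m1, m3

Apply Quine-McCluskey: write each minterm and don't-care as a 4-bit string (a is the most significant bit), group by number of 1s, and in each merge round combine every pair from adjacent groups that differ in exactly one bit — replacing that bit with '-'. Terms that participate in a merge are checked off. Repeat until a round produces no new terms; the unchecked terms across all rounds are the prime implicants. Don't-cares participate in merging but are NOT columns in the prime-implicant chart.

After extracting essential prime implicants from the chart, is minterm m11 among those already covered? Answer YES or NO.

Round 0: 0000✓ 0001✓ 0010✓ 0011✓ 0101✓ 0110✓ 1000✓ 1011✓ 1100✓ 1101✓ 1110✓
Round 1: -000 -011 -101 -110 0-01 0-10 00-0✓ 00-1✓ 000-✓ 001-✓ 1-00 11-0 110-
Round 2: 00--
PIs = {-000, -011, -101, -110, 0-01, 0-10, 00--, 1-00, 11-0, 110-}
Coverage chart:
  m0: -000,00--
  m2: 0-10,00--
  m5: -101,0-01
  m6: -110,0-10
  m8: -000,1-00
  m11: -011 ←essential
  m12: 1-00,11-0,110-
  m13: -101,110-
  m14: -110,11-0
Essential: -011

YES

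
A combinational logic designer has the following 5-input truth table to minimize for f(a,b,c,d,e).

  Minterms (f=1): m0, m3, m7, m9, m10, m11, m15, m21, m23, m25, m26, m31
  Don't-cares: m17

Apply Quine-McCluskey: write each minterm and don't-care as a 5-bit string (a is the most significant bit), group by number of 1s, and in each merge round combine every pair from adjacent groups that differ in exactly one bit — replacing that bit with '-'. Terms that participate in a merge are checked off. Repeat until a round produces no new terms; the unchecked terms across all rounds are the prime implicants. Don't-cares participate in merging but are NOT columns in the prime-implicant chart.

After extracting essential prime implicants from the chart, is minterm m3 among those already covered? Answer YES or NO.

YES

size-2^0 implicants → 00000  00011(✓)  00111(✓)  01001(✓)  01010(✓)  01011(✓)  01111(✓)  10001(✓)  10101(✓)  10111(✓)  11001(✓)  11010(✓)  11111(✓)
size-2^1 implicants → -0111(✓)  -1001  -1010  -1111(✓)  0-011(✓)  0-111(✓)  00-11(✓)  01-11(✓)  010-1  0101-  1-001  1-111(✓)  10-01  101-1
size-2^2 implicants → --111  0--11
Unchecked terms (primes): --111, -1001, -1010, 0--11, 00000, 010-1, 0101-, 1-001, 10-01, 101-1
Minterm coverage:
  m0 ⊆ 00000 [E]
  m3 ⊆ 0--11 [E]
  m7 ⊆ --111,0--11
  m9 ⊆ -1001,010-1
  m10 ⊆ -1010,0101-
  m11 ⊆ 0--11,010-1,0101-
  m15 ⊆ --111,0--11
  m21 ⊆ 10-01,101-1
  m23 ⊆ --111,101-1
  m25 ⊆ -1001,1-001
  m26 ⊆ -1010 [E]
  m31 ⊆ --111 [E]
E = {--111, -1010, 0--11, 00000}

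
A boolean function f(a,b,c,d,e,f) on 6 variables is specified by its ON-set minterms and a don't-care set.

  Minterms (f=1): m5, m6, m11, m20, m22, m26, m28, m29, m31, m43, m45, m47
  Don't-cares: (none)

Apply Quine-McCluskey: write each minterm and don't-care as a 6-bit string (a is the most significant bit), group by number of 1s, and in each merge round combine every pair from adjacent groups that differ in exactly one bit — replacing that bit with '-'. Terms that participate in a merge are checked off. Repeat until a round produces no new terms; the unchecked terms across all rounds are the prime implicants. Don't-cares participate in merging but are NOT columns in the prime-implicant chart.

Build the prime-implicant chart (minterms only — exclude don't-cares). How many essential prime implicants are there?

6

[col 0] 000101, 000110*, 001011*, 010100*, 010110*, 011010, 011100*, 011101*, 011111*, 101011*, 101101*, 101111*
[col 1] -01011, 0-0110, 01-100, 0101-0, 0111-1, 01110-, 101-11, 1011-1
Prime implicants: -01011, 0-0110, 000101, 01-100, 0101-0, 011010, 0111-1, 01110-, 101-11, 1011-1
PI chart (minterm → PIs covering it):
  5 | 000101  (sole → essential)
  6 | 0-0110  (sole → essential)
  11 | -01011  (sole → essential)
  20 | 01-100,0101-0
  22 | 0-0110,0101-0
  26 | 011010  (sole → essential)
  28 | 01-100,01110-
  29 | 0111-1,01110-
  31 | 0111-1  (sole → essential)
  43 | -01011,101-11
  45 | 1011-1  (sole → essential)
  47 | 101-11,1011-1
Essential prime implicants: -01011, 0-0110, 000101, 011010, 0111-1, 1011-1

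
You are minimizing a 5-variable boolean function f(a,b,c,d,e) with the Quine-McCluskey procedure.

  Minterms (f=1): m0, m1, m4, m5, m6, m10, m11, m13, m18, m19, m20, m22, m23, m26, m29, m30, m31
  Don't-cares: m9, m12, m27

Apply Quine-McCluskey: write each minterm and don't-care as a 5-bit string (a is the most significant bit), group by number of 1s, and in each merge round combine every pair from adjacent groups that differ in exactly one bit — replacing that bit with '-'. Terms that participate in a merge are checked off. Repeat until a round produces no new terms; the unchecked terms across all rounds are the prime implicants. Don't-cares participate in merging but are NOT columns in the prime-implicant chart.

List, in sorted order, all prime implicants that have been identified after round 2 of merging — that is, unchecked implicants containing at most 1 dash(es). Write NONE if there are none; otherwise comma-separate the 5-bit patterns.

-1101, 010-1, 111-1

Round 0: 00000✓ 00001✓ 00100✓ 00101✓ 00110✓ 01001✓ 01010✓ 01011✓ 01100✓ 01101✓ 10010✓ 10011✓ 10100✓ 10110✓ 10111✓ 11010✓ 11011✓ 11101✓ 11110✓ 11111✓
Round 1: -0100✓ -0110✓ -1010✓ -1011✓ -1101 0-001✓ 0-100✓ 0-101✓ 00-00✓ 00-01✓ 0000-✓ 001-0✓ 0010-✓ 01-01✓ 010-1 0101-✓ 0110-✓ 1-010✓ 1-011✓ 1-110✓ 1-111✓ 10-10✓ 10-11✓ 1001-✓ 101-0✓ 1011-✓ 11-10✓ 11-11✓ 1101-✓ 111-1 1111-✓
Round 2: -01-0 -101- 0--01 0-10- 00-0- 1--10✓ 1--11✓ 1-01-✓ 1-11-✓ 10-1-✓ 11-1-✓
Round 3: 1--1-
PIs = {-01-0, -101-, -1101, 0--01, 0-10-, 00-0-, 010-1, 1--1-, 111-1}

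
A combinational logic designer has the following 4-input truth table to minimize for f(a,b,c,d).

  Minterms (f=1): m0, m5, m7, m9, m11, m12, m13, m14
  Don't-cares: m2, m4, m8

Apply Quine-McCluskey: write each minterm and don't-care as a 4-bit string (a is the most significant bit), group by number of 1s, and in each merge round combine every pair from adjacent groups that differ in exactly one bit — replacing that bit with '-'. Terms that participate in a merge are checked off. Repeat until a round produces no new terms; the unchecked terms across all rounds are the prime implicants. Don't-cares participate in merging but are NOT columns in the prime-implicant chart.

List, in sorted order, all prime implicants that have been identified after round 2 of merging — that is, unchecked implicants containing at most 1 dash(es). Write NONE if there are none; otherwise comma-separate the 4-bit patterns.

00-0, 01-1, 10-1, 11-0

size-2^0 implicants → 0000(✓)  0010(✓)  0100(✓)  0101(✓)  0111(✓)  1000(✓)  1001(✓)  1011(✓)  1100(✓)  1101(✓)  1110(✓)
size-2^1 implicants → -000(✓)  -100(✓)  -101(✓)  0-00(✓)  00-0  01-1  010-(✓)  1-00(✓)  1-01(✓)  10-1  100-(✓)  11-0  110-(✓)
size-2^2 implicants → --00  -10-  1-0-
Unchecked terms (primes): --00, -10-, 00-0, 01-1, 1-0-, 10-1, 11-0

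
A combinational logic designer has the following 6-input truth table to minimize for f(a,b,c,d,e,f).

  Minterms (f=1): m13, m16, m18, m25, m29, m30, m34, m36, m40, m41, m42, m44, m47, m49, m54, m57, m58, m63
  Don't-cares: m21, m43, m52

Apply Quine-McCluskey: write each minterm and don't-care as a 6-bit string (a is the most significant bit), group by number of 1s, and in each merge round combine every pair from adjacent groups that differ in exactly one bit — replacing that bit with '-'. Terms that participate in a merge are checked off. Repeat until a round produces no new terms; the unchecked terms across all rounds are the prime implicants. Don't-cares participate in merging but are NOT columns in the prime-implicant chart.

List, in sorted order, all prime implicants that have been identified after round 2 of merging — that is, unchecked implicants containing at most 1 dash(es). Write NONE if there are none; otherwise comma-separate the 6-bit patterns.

[col 0] 001101*, 010000*, 010010*, 010101*, 011001*, 011101*, 011110, 100010*, 100100*, 101000*, 101001*, 101010*, 101011*, 101100*, 101111*, 110001*, 110100*, 110110*, 111001*, 111010*, 111111*
[col 1] -11001, 0-1101, 01-101, 0100-0, 011-01, 1-0100, 1-1001, 1-1010, 1-1111, 10-010, 10-100, 101-00, 101-11, 1010-0*, 1010-1*, 10100-*, 10101-*, 11-001, 1101-0
[col 2] 1010--
Prime implicants: -11001, 0-1101, 01-101, 0100-0, 011-01, 011110, 1-0100, 1-1001, 1-1010, 1-1111, 10-010, 10-100, 101-00, 101-11, 1010--, 11-001, 1101-0

-11001, 0-1101, 01-101, 0100-0, 011-01, 011110, 1-0100, 1-1001, 1-1010, 1-1111, 10-010, 10-100, 101-00, 101-11, 11-001, 1101-0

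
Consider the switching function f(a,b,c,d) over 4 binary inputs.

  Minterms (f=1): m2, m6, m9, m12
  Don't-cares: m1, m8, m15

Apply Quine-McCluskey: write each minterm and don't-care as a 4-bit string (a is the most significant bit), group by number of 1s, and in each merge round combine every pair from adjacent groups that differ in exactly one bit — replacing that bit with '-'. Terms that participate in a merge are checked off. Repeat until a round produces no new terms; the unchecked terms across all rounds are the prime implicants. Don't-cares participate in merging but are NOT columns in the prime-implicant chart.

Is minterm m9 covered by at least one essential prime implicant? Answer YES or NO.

[col 0] 0001*, 0010*, 0110*, 1000*, 1001*, 1100*, 1111
[col 1] -001, 0-10, 1-00, 100-
Prime implicants: -001, 0-10, 1-00, 100-, 1111
PI chart (minterm → PIs covering it):
  2 | 0-10  (sole → essential)
  6 | 0-10  (sole → essential)
  9 | -001,100-
  12 | 1-00  (sole → essential)
Essential prime implicants: 0-10, 1-00

NO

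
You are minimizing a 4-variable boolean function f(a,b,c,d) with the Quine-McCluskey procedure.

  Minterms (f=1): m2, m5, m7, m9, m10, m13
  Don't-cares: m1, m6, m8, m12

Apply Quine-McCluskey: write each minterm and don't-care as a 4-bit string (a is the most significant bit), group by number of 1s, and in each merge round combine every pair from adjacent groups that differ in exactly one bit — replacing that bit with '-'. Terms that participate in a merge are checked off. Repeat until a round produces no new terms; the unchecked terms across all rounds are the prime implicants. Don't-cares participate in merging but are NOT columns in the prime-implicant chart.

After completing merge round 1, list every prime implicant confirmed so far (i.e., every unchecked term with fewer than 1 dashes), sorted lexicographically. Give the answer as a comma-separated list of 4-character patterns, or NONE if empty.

NONE

Round 0: 0001✓ 0010✓ 0101✓ 0110✓ 0111✓ 1000✓ 1001✓ 1010✓ 1100✓ 1101✓
Round 1: -001✓ -010 -101✓ 0-01✓ 0-10 01-1 011- 1-00✓ 1-01✓ 10-0 100-✓ 110-✓
Round 2: --01 1-0-
PIs = {--01, -010, 0-10, 01-1, 011-, 1-0-, 10-0}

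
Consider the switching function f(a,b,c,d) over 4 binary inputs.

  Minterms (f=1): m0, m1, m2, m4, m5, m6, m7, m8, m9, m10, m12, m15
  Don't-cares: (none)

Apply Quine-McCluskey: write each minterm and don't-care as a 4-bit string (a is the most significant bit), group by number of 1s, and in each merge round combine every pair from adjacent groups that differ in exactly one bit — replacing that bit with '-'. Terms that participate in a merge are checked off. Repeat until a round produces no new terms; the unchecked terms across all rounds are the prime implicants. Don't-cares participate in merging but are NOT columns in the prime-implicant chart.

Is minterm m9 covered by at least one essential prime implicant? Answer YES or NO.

YES

size-2^0 implicants → 0000(✓)  0001(✓)  0010(✓)  0100(✓)  0101(✓)  0110(✓)  0111(✓)  1000(✓)  1001(✓)  1010(✓)  1100(✓)  1111(✓)
size-2^1 implicants → -000(✓)  -001(✓)  -010(✓)  -100(✓)  -111  0-00(✓)  0-01(✓)  0-10(✓)  00-0(✓)  000-(✓)  01-0(✓)  01-1(✓)  010-(✓)  011-(✓)  1-00(✓)  10-0(✓)  100-(✓)
size-2^2 implicants → --00  -0-0  -00-  0--0  0-0-  01--
Unchecked terms (primes): --00, -0-0, -00-, -111, 0--0, 0-0-, 01--
Minterm coverage:
  m0 ⊆ --00,-0-0,-00-,0--0,0-0-
  m1 ⊆ -00-,0-0-
  m2 ⊆ -0-0,0--0
  m4 ⊆ --00,0--0,0-0-,01--
  m5 ⊆ 0-0-,01--
  m6 ⊆ 0--0,01--
  m7 ⊆ -111,01--
  m8 ⊆ --00,-0-0,-00-
  m9 ⊆ -00- [E]
  m10 ⊆ -0-0 [E]
  m12 ⊆ --00 [E]
  m15 ⊆ -111 [E]
E = {--00, -0-0, -00-, -111}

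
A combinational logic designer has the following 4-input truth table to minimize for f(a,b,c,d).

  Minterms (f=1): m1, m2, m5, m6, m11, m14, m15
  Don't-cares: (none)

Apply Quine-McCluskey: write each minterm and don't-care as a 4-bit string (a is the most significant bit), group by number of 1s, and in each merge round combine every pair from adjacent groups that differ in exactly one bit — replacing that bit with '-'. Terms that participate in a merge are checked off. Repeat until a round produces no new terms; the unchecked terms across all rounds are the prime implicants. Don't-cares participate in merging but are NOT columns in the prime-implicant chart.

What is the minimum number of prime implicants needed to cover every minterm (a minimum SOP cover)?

4

size-2^0 implicants → 0001(✓)  0010(✓)  0101(✓)  0110(✓)  1011(✓)  1110(✓)  1111(✓)
size-2^1 implicants → -110  0-01  0-10  1-11  111-
Unchecked terms (primes): -110, 0-01, 0-10, 1-11, 111-
Minterm coverage:
  m1 ⊆ 0-01 [E]
  m2 ⊆ 0-10 [E]
  m5 ⊆ 0-01 [E]
  m6 ⊆ -110,0-10
  m11 ⊆ 1-11 [E]
  m14 ⊆ -110,111-
  m15 ⊆ 1-11,111-
E = {0-01, 0-10, 1-11}
Petrick residual → -110
Cover = bcd' + a'c'd + a'cd' + acd  |cover|=4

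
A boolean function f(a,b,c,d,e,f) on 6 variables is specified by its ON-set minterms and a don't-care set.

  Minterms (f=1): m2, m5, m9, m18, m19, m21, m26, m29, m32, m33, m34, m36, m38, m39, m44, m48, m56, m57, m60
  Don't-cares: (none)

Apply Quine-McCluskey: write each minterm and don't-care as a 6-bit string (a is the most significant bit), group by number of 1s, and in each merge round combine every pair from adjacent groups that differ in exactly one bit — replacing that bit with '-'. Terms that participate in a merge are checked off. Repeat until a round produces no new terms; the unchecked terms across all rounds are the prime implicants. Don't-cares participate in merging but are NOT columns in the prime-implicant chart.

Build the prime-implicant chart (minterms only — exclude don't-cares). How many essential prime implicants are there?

size-2^0 implicants → 000010(✓)  000101(✓)  001001  010010(✓)  010011(✓)  010101(✓)  011010(✓)  011101(✓)  100000(✓)  100001(✓)  100010(✓)  100100(✓)  100110(✓)  100111(✓)  101100(✓)  110000(✓)  111000(✓)  111001(✓)  111100(✓)
size-2^1 implicants → -00010  0-0010  0-0101  01-010  01-101  01001-  1-0000  1-1100  10-100  100-00(✓)  100-10(✓)  1000-0(✓)  10000-  1001-0(✓)  10011-  11-000  111-00  11100-
size-2^2 implicants → 100--0
Unchecked terms (primes): -00010, 0-0010, 0-0101, 001001, 01-010, 01-101, 01001-, 1-0000, 1-1100, 10-100, 100--0, 10000-, 10011-, 11-000, 111-00, 11100-
Minterm coverage:
  m2 ⊆ -00010,0-0010
  m5 ⊆ 0-0101 [E]
  m9 ⊆ 001001 [E]
  m18 ⊆ 0-0010,01-010,01001-
  m19 ⊆ 01001- [E]
  m21 ⊆ 0-0101,01-101
  m26 ⊆ 01-010 [E]
  m29 ⊆ 01-101 [E]
  m32 ⊆ 1-0000,100--0,10000-
  m33 ⊆ 10000- [E]
  m34 ⊆ -00010,100--0
  m36 ⊆ 10-100,100--0
  m38 ⊆ 100--0,10011-
  m39 ⊆ 10011- [E]
  m44 ⊆ 1-1100,10-100
  m48 ⊆ 1-0000,11-000
  m56 ⊆ 11-000,111-00,11100-
  m57 ⊆ 11100- [E]
  m60 ⊆ 1-1100,111-00
E = {0-0101, 001001, 01-010, 01-101, 01001-, 10000-, 10011-, 11100-}

8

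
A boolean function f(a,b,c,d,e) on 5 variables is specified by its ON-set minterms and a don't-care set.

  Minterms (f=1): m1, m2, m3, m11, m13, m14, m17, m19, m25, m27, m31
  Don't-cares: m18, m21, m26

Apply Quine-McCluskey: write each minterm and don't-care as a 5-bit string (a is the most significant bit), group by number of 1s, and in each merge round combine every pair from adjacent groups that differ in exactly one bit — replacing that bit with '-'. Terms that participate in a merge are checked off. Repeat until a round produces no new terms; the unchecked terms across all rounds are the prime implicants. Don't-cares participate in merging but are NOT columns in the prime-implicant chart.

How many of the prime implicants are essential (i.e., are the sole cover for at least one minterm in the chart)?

7

[col 0] 00001*, 00010*, 00011*, 01011*, 01101, 01110, 10001*, 10010*, 10011*, 10101*, 11001*, 11010*, 11011*, 11111*
[col 1] -0001*, -0010*, -0011*, -1011*, 0-011*, 000-1*, 0001-*, 1-001*, 1-010*, 1-011*, 10-01, 100-1*, 1001-*, 11-11, 110-1*, 1101-*
[col 2] --011, -00-1, -001-, 1-0-1, 1-01-
Prime implicants: --011, -00-1, -001-, 01101, 01110, 1-0-1, 1-01-, 10-01, 11-11
PI chart (minterm → PIs covering it):
  1 | -00-1  (sole → essential)
  2 | -001-  (sole → essential)
  3 | --011,-00-1,-001-
  11 | --011  (sole → essential)
  13 | 01101  (sole → essential)
  14 | 01110  (sole → essential)
  17 | -00-1,1-0-1,10-01
  19 | --011,-00-1,-001-,1-0-1,1-01-
  25 | 1-0-1  (sole → essential)
  27 | --011,1-0-1,1-01-,11-11
  31 | 11-11  (sole → essential)
Essential prime implicants: --011, -00-1, -001-, 01101, 01110, 1-0-1, 11-11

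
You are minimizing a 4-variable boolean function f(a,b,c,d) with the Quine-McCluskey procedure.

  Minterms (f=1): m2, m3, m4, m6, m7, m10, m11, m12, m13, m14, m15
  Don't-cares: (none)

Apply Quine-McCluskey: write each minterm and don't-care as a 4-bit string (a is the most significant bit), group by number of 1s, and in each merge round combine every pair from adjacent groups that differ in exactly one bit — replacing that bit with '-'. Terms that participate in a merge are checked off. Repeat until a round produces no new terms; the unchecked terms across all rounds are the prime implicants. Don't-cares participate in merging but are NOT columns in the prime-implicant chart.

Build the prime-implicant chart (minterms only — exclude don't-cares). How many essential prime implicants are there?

size-2^0 implicants → 0010(✓)  0011(✓)  0100(✓)  0110(✓)  0111(✓)  1010(✓)  1011(✓)  1100(✓)  1101(✓)  1110(✓)  1111(✓)
size-2^1 implicants → -010(✓)  -011(✓)  -100(✓)  -110(✓)  -111(✓)  0-10(✓)  0-11(✓)  001-(✓)  01-0(✓)  011-(✓)  1-10(✓)  1-11(✓)  101-(✓)  11-0(✓)  11-1(✓)  110-(✓)  111-(✓)
size-2^2 implicants → --10(✓)  --11(✓)  -01-(✓)  -1-0  -11-(✓)  0-1-(✓)  1-1-(✓)  11--
size-2^3 implicants → --1-
Unchecked terms (primes): --1-, -1-0, 11--
Minterm coverage:
  m2 ⊆ --1- [E]
  m3 ⊆ --1- [E]
  m4 ⊆ -1-0 [E]
  m6 ⊆ --1-,-1-0
  m7 ⊆ --1- [E]
  m10 ⊆ --1- [E]
  m11 ⊆ --1- [E]
  m12 ⊆ -1-0,11--
  m13 ⊆ 11-- [E]
  m14 ⊆ --1-,-1-0,11--
  m15 ⊆ --1-,11--
E = {--1-, -1-0, 11--}

3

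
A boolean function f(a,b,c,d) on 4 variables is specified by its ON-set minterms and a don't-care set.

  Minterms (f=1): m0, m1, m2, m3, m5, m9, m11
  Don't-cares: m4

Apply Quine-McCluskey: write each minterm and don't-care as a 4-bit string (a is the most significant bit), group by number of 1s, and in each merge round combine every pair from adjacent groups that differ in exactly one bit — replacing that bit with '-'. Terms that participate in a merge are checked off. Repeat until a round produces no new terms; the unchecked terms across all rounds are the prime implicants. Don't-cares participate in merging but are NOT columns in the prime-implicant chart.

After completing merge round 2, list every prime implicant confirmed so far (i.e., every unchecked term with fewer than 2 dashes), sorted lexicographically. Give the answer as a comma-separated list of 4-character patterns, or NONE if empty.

NONE

size-2^0 implicants → 0000(✓)  0001(✓)  0010(✓)  0011(✓)  0100(✓)  0101(✓)  1001(✓)  1011(✓)
size-2^1 implicants → -001(✓)  -011(✓)  0-00(✓)  0-01(✓)  00-0(✓)  00-1(✓)  000-(✓)  001-(✓)  010-(✓)  10-1(✓)
size-2^2 implicants → -0-1  0-0-  00--
Unchecked terms (primes): -0-1, 0-0-, 00--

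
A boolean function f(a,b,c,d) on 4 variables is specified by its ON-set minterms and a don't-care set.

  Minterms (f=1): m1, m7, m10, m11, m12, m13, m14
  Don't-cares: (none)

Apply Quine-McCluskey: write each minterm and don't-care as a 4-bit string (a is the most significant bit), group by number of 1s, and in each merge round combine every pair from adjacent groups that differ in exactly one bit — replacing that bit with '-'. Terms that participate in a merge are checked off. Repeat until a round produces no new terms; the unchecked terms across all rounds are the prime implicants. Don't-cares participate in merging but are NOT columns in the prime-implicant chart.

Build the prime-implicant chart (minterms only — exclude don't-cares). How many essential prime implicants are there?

4

Round 0: 0001 0111 1010✓ 1011✓ 1100✓ 1101✓ 1110✓
Round 1: 1-10 101- 11-0 110-
PIs = {0001, 0111, 1-10, 101-, 11-0, 110-}
Coverage chart:
  m1: 0001 ←essential
  m7: 0111 ←essential
  m10: 1-10,101-
  m11: 101- ←essential
  m12: 11-0,110-
  m13: 110- ←essential
  m14: 1-10,11-0
Essential: 0001, 0111, 101-, 110-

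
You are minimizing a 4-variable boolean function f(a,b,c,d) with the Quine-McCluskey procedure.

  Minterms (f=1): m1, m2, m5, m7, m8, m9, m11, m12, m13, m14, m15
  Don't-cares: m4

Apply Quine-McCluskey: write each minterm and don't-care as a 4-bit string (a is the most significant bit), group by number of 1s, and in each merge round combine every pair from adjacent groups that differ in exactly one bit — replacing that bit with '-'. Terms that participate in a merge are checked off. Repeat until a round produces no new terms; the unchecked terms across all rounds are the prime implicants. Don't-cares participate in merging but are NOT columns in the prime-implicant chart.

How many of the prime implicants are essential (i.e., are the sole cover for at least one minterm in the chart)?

Round 0: 0001✓ 0010 0100✓ 0101✓ 0111✓ 1000✓ 1001✓ 1011✓ 1100✓ 1101✓ 1110✓ 1111✓
Round 1: -001✓ -100✓ -101✓ -111✓ 0-01✓ 01-1✓ 010-✓ 1-00✓ 1-01✓ 1-11✓ 10-1✓ 100-✓ 11-0✓ 11-1✓ 110-✓ 111-✓
Round 2: --01 -1-1 -10- 1--1 1-0- 11--
PIs = {--01, -1-1, -10-, 0010, 1--1, 1-0-, 11--}
Coverage chart:
  m1: --01 ←essential
  m2: 0010 ←essential
  m5: --01,-1-1,-10-
  m7: -1-1 ←essential
  m8: 1-0- ←essential
  m9: --01,1--1,1-0-
  m11: 1--1 ←essential
  m12: -10-,1-0-,11--
  m13: --01,-1-1,-10-,1--1,1-0-,11--
  m14: 11-- ←essential
  m15: -1-1,1--1,11--
Essential: --01, -1-1, 0010, 1--1, 1-0-, 11--

6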